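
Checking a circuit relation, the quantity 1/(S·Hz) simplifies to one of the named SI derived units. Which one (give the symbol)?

H

S = 1/Ω (conductance is reciprocal resistance),
    = kg⁻¹·m⁻²·s³·A².
So S⁻¹ = kg·m²·s⁻³·A⁻².
Hz = 1/s = s⁻¹ (frequency is cycles per second).
So Hz⁻¹ = s.
Combining: S⁻¹·Hz⁻¹ = (kg·m²·s⁻³·A⁻²) · s = kg·m²·s⁻²·A⁻².
kg·m²·s⁻²·A⁻² is the base-SI form of the henry.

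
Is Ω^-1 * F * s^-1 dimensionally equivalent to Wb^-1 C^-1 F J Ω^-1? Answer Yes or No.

Left side:
  Ω = kg·m²·s⁻³·A⁻².
  So Ω⁻¹ = kg⁻¹·m⁻²·s³·A².
  F = kg⁻¹·m⁻²·s⁴·A².
  Combining: Ω⁻¹·F·s⁻¹ = (kg⁻¹·m⁻²·s³·A²) · (kg⁻¹·m⁻²·s⁴·A²) · s⁻¹ = kg⁻²·m⁻⁴·s⁶·A⁴.
Right side:
  Wb = kg·m²·s⁻²·A⁻¹.
  So Wb⁻¹ = kg⁻¹·m⁻²·s²·A.
  C = s·A.
  So C⁻¹ = s⁻¹·A⁻¹.
  F = kg⁻¹·m⁻²·s⁴·A².
  J = kg·m²·s⁻².
  Ω = kg·m²·s⁻³·A⁻².
  So Ω⁻¹ = kg⁻¹·m⁻²·s³·A².
  Combining: Wb⁻¹·C⁻¹·F·J·Ω⁻¹ = (kg⁻¹·m⁻²·s²·A) · (s⁻¹·A⁻¹) · (kg⁻¹·m⁻²·s⁴·A²) · (kg·m²·s⁻²) · (kg⁻¹·m⁻²·s³·A²) = kg⁻²·m⁻⁴·s⁶·A⁴.
Both reduce to kg⁻²·m⁻⁴·s⁶·A⁴.

Yes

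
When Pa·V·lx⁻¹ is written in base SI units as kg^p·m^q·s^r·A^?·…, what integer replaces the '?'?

Pa = kg·m⁻¹·s⁻².
V = kg·m²·s⁻³·A⁻¹.
lx = m⁻²·cd.
So lx⁻¹ = m²·cd⁻¹.
Combining: Pa·V·lx⁻¹ = (kg·m⁻¹·s⁻²) · (kg·m²·s⁻³·A⁻¹) · (m²·cd⁻¹) = kg²·m³·s⁻⁵·A⁻¹·cd⁻¹.
The exponent of A is -1.

-1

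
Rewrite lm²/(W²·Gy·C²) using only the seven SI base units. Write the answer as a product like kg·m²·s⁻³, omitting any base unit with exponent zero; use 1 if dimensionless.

kg⁻²·m⁻⁶·s⁶·A⁻²·cd²

W = J/s (power = energy per time),
    = kg·m²·s⁻³.
So W⁻² = kg⁻²·m⁻⁴·s⁶.
lm = cd·sr = cd (luminous flux; sr is dimensionless).
So lm² = cd².
Gy = J/kg (absorbed dose = energy per mass),
    = m²·s⁻².
So Gy⁻¹ = m⁻²·s².
C = A·s = s·A (charge = current × time).
So C⁻² = s⁻²·A⁻².
Combining: W⁻²·lm²·Gy⁻¹·C⁻² = (kg⁻²·m⁻⁴·s⁶) · cd² · (m⁻²·s²) · (s⁻²·A⁻²) = kg⁻²·m⁻⁶·s⁶·A⁻²·cd².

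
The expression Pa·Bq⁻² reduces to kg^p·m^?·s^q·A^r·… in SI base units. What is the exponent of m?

-1

Pa = N/m² (pressure = force per area),
    = kg·m⁻¹·s⁻².
Bq = 1/s = s⁻¹ (activity is decays per second).
So Bq⁻² = s².
Combining: Pa·Bq⁻² = (kg·m⁻¹·s⁻²) · s² = kg·m⁻¹.
The exponent of m is -1.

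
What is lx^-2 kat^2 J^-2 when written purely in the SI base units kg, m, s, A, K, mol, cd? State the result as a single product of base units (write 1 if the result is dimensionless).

kg⁻²·s²·mol²·cd⁻²

lx = lm/m² (illuminance = luminous flux per area),
    = m⁻²·cd.
So lx⁻² = m⁴·cd⁻².
kat = mol/s = s⁻¹·mol (catalytic activity).
So kat² = s⁻²·mol².
J = N·m (work = force × distance),
    = kg·m²·s⁻².
So J⁻² = kg⁻²·m⁻⁴·s⁴.
Combining: lx⁻²·kat²·J⁻² = (m⁴·cd⁻²) · (s⁻²·mol²) · (kg⁻²·m⁻⁴·s⁴) = kg⁻²·s²·mol²·cd⁻².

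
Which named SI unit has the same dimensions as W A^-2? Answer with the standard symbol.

W = kg·m²·s⁻³.
Combining: W·A⁻² = (kg·m²·s⁻³) · A⁻² = kg·m²·s⁻³·A⁻².
kg·m²·s⁻³·A⁻² is the base-SI form of the ohm.

Ω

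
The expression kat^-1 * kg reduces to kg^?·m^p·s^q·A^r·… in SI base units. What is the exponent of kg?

kat = mol/s = s⁻¹·mol (catalytic activity).
So kat⁻¹ = s·mol⁻¹.
Combining: kat⁻¹·kg = (s·mol⁻¹) · kg = kg·s·mol⁻¹.
The exponent of kg is 1.

1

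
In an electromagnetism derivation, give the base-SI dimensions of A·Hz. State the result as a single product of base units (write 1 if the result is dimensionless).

Hz = s⁻¹.
Combining: A·Hz = A · s⁻¹ = s⁻¹·A.

s⁻¹·A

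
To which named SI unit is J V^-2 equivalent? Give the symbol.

F

J = N·m (work = force × distance),
    = kg·m²·s⁻².
V = W/A (potential = power per current),
    = kg·m²·s⁻³·A⁻¹.
So V⁻² = kg⁻²·m⁻⁴·s⁶·A².
Combining: J·V⁻² = (kg·m²·s⁻²) · (kg⁻²·m⁻⁴·s⁶·A²) = kg⁻¹·m⁻²·s⁴·A².
kg⁻¹·m⁻²·s⁴·A² is the base-SI form of the farad.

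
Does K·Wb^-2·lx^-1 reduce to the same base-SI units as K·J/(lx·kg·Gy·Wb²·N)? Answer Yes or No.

Left side:
  Wb = kg·m²·s⁻²·A⁻¹.
  So Wb⁻² = kg⁻²·m⁻⁴·s⁴·A².
  lx = m⁻²·cd.
  So lx⁻¹ = m²·cd⁻¹.
  Combining: K·Wb⁻²·lx⁻¹ = K · (kg⁻²·m⁻⁴·s⁴·A²) · (m²·cd⁻¹) = kg⁻²·m⁻²·s⁴·A²·K·cd⁻¹.
Right side:
  lx = lm/m² (illuminance = luminous flux per area),
      = m⁻²·cd.
  So lx⁻¹ = m²·cd⁻¹.
  J = N·m (work = force × distance),
      = kg·m²·s⁻².
  Gy = J/kg (absorbed dose = energy per mass),
      = m²·s⁻².
  So Gy⁻¹ = m⁻²·s².
  Wb = V·s (flux: a volt is a weber per second),
      = kg·m²·s⁻²·A⁻¹.
  So Wb⁻² = kg⁻²·m⁻⁴·s⁴·A².
  N = kg·m/s² = kg·m·s⁻² (force = mass × acceleration).
  So N⁻¹ = kg⁻¹·m⁻¹·s².
  Combining: K·lx⁻¹·kg⁻¹·J·Gy⁻¹·Wb⁻²·N⁻¹ = K · (m²·cd⁻¹) · kg⁻¹ · (kg·m²·s⁻²) · (m⁻²·s²) · (kg⁻²·m⁻⁴·s⁴·A²) · (kg⁻¹·m⁻¹·s²) = kg⁻³·m⁻³·s⁶·A²·K·cd⁻¹.
Left is kg⁻²·m⁻²·s⁴·A²·K·cd⁻¹; right is kg⁻³·m⁻³·s⁶·A²·K·cd⁻¹ — different.

No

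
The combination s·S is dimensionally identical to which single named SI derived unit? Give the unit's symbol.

F

S = kg⁻¹·m⁻²·s³·A².
Combining: s·S = s · (kg⁻¹·m⁻²·s³·A²) = kg⁻¹·m⁻²·s⁴·A².
kg⁻¹·m⁻²·s⁴·A² is the base-SI form of the farad.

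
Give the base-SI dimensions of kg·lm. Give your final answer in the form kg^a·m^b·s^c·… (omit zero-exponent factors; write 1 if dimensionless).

kg·cd

lm = cd·sr = cd (luminous flux; sr is dimensionless).
Combining: kg·lm = kg · cd = kg·cd.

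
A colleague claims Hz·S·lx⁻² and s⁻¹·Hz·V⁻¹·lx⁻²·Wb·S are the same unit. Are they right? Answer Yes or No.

Yes

Left side:
  Hz = s⁻¹.
  S = kg⁻¹·m⁻²·s³·A².
  lx = m⁻²·cd.
  So lx⁻² = m⁴·cd⁻².
  Combining: Hz·S·lx⁻² = s⁻¹ · (kg⁻¹·m⁻²·s³·A²) · (m⁴·cd⁻²) = kg⁻¹·m²·s²·A²·cd⁻².
Right side:
  Hz = s⁻¹.
  V = kg·m²·s⁻³·A⁻¹.
  So V⁻¹ = kg⁻¹·m⁻²·s³·A.
  lx = m⁻²·cd.
  So lx⁻² = m⁴·cd⁻².
  Wb = kg·m²·s⁻²·A⁻¹.
  S = kg⁻¹·m⁻²·s³·A².
  Combining: s⁻¹·Hz·V⁻¹·lx⁻²·Wb·S = s⁻¹ · s⁻¹ · (kg⁻¹·m⁻²·s³·A) · (m⁴·cd⁻²) · (kg·m²·s⁻²·A⁻¹) · (kg⁻¹·m⁻²·s³·A²) = kg⁻¹·m²·s²·A²·cd⁻².
Both reduce to kg⁻¹·m²·s²·A²·cd⁻².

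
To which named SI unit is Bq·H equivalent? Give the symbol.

Bq = s⁻¹.
H = kg·m²·s⁻²·A⁻².
Combining: Bq·H = s⁻¹ · (kg·m²·s⁻²·A⁻²) = kg·m²·s⁻³·A⁻².
kg·m²·s⁻³·A⁻² is the base-SI form of the ohm.

Ω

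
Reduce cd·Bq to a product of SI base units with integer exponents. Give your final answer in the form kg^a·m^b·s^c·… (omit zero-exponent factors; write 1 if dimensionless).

s⁻¹·cd

Bq = s⁻¹.
Combining: cd·Bq = cd · s⁻¹ = s⁻¹·cd.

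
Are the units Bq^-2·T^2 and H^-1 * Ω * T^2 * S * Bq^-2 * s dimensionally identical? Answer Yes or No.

No

Left side:
  Bq = 1/s = s⁻¹ (activity is decays per second).
  So Bq⁻² = s².
  T = Wb/m² (flux density = flux per area),
      = kg·s⁻²·A⁻¹.
  So T² = kg²·s⁻⁴·A⁻².
  Combining: Bq⁻²·T² = s² · (kg²·s⁻⁴·A⁻²) = kg²·s⁻²·A⁻².
Right side:
  H = kg·m²·s⁻²·A⁻².
  So H⁻¹ = kg⁻¹·m⁻²·s²·A².
  Ω = kg·m²·s⁻³·A⁻².
  T = kg·s⁻²·A⁻¹.
  So T² = kg²·s⁻⁴·A⁻².
  S = kg⁻¹·m⁻²·s³·A².
  Bq = s⁻¹.
  So Bq⁻² = s².
  Combining: H⁻¹·Ω·T²·S·Bq⁻²·s = (kg⁻¹·m⁻²·s²·A²) · (kg·m²·s⁻³·A⁻²) · (kg²·s⁻⁴·A⁻²) · (kg⁻¹·m⁻²·s³·A²) · s² · s = kg·m⁻²·s.
Left is kg²·s⁻²·A⁻²; right is kg·m⁻²·s — different.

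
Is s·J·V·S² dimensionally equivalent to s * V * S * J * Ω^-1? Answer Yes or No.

Yes

Left side:
  J = kg·m²·s⁻².
  V = kg·m²·s⁻³·A⁻¹.
  S = kg⁻¹·m⁻²·s³·A².
  So S² = kg⁻²·m⁻⁴·s⁶·A⁴.
  Combining: s·J·V·S² = s · (kg·m²·s⁻²) · (kg·m²·s⁻³·A⁻¹) · (kg⁻²·m⁻⁴·s⁶·A⁴) = s²·A³.
Right side:
  V = W/A (potential = power per current),
      = kg·m²·s⁻³·A⁻¹.
  S = 1/Ω (conductance is reciprocal resistance),
      = kg⁻¹·m⁻²·s³·A².
  J = N·m (work = force × distance),
      = kg·m²·s⁻².
  Ω = V/A (resistance = voltage per current),
      = kg·m²·s⁻³·A⁻².
  So Ω⁻¹ = kg⁻¹·m⁻²·s³·A².
  Combining: s·V·S·J·Ω⁻¹ = s · (kg·m²·s⁻³·A⁻¹) · (kg⁻¹·m⁻²·s³·A²) · (kg·m²·s⁻²) · (kg⁻¹·m⁻²·s³·A²) = s²·A³.
Both reduce to s²·A³.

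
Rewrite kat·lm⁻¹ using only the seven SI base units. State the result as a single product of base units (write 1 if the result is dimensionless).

s⁻¹·mol·cd⁻¹

kat = s⁻¹·mol.
lm = cd.
So lm⁻¹ = cd⁻¹.
Combining: kat·lm⁻¹ = (s⁻¹·mol) · cd⁻¹ = s⁻¹·mol·cd⁻¹.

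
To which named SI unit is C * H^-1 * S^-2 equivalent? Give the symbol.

C = A·s = s·A (charge = current × time).
H = Wb/A (inductance = flux per current),
    = kg·m²·s⁻²·A⁻².
So H⁻¹ = kg⁻¹·m⁻²·s²·A².
S = 1/Ω (conductance is reciprocal resistance),
    = kg⁻¹·m⁻²·s³·A².
So S⁻² = kg²·m⁴·s⁻⁶·A⁻⁴.
Combining: C·H⁻¹·S⁻² = (s·A) · (kg⁻¹·m⁻²·s²·A²) · (kg²·m⁴·s⁻⁶·A⁻⁴) = kg·m²·s⁻³·A⁻¹.
kg·m²·s⁻³·A⁻¹ is the base-SI form of the volt.

V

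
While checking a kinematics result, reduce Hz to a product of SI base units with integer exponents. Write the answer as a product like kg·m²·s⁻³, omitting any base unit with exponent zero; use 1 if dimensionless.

Hz = s⁻¹.

s⁻¹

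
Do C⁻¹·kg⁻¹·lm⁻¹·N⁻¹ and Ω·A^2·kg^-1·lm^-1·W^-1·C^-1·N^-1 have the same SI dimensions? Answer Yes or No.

Yes

Left side:
  C = A·s = s·A (charge = current × time).
  So C⁻¹ = s⁻¹·A⁻¹.
  lm = cd·sr = cd (luminous flux; sr is dimensionless).
  So lm⁻¹ = cd⁻¹.
  N = kg·m/s² = kg·m·s⁻² (force = mass × acceleration).
  So N⁻¹ = kg⁻¹·m⁻¹·s².
  Combining: C⁻¹·kg⁻¹·lm⁻¹·N⁻¹ = (s⁻¹·A⁻¹) · kg⁻¹ · cd⁻¹ · (kg⁻¹·m⁻¹·s²) = kg⁻²·m⁻¹·s·A⁻¹·cd⁻¹.
Right side:
  Ω = V/A (resistance = voltage per current),
      = kg·m²·s⁻³·A⁻².
  lm = cd·sr = cd (luminous flux; sr is dimensionless).
  So lm⁻¹ = cd⁻¹.
  W = J/s (power = energy per time),
      = kg·m²·s⁻³.
  So W⁻¹ = kg⁻¹·m⁻²·s³.
  C = A·s = s·A (charge = current × time).
  So C⁻¹ = s⁻¹·A⁻¹.
  N = kg·m/s² = kg·m·s⁻² (force = mass × acceleration).
  So N⁻¹ = kg⁻¹·m⁻¹·s².
  Combining: Ω·A²·kg⁻¹·lm⁻¹·W⁻¹·C⁻¹·N⁻¹ = (kg·m²·s⁻³·A⁻²) · A² · kg⁻¹ · cd⁻¹ · (kg⁻¹·m⁻²·s³) · (s⁻¹·A⁻¹) · (kg⁻¹·m⁻¹·s²) = kg⁻²·m⁻¹·s·A⁻¹·cd⁻¹.
Both reduce to kg⁻²·m⁻¹·s·A⁻¹·cd⁻¹.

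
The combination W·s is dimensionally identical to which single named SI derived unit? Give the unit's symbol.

J

W = kg·m²·s⁻³.
Combining: W·s = (kg·m²·s⁻³) · s = kg·m²·s⁻².
kg·m²·s⁻² is the base-SI form of the joule.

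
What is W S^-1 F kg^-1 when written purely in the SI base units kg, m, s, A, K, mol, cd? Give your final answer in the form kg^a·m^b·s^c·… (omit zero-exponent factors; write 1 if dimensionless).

W = J/s (power = energy per time),
    = kg·m²·s⁻³.
S = 1/Ω (conductance is reciprocal resistance),
    = kg⁻¹·m⁻²·s³·A².
So S⁻¹ = kg·m²·s⁻³·A⁻².
F = C/V (capacitance = charge per voltage),
    = A·s/(kg·m²·s⁻³·A⁻¹) (substituting C and V),
    = kg⁻¹·m⁻²·s⁴·A².
Combining: W·S⁻¹·F·kg⁻¹ = (kg·m²·s⁻³) · (kg·m²·s⁻³·A⁻²) · (kg⁻¹·m⁻²·s⁴·A²) · kg⁻¹ = m²·s⁻².

m²·s⁻²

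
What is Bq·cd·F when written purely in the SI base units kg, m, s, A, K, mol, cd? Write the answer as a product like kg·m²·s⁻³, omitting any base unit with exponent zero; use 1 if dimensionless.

kg⁻¹·m⁻²·s³·A²·cd

Bq = 1/s = s⁻¹ (activity is decays per second).
F = C/V (capacitance = charge per voltage),
    = A·s/(kg·m²·s⁻³·A⁻¹) (substituting C and V),
    = kg⁻¹·m⁻²·s⁴·A².
Combining: Bq·cd·F = s⁻¹ · cd · (kg⁻¹·m⁻²·s⁴·A²) = kg⁻¹·m⁻²·s³·A²·cd.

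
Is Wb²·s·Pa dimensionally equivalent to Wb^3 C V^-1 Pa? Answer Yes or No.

No

Left side:
  Wb = V·s (flux: a volt is a weber per second),
      = kg·m²·s⁻²·A⁻¹.
  So Wb² = kg²·m⁴·s⁻⁴·A⁻².
  Pa = N/m² (pressure = force per area),
      = kg·m⁻¹·s⁻².
  Combining: Wb²·s·Pa = (kg²·m⁴·s⁻⁴·A⁻²) · s · (kg·m⁻¹·s⁻²) = kg³·m³·s⁻⁵·A⁻².
Right side:
  Wb = V·s (flux: a volt is a weber per second),
      = kg·m²·s⁻²·A⁻¹.
  So Wb³ = kg³·m⁶·s⁻⁶·A⁻³.
  C = A·s = s·A (charge = current × time).
  V = W/A (potential = power per current),
      = kg·m²·s⁻³·A⁻¹.
  So V⁻¹ = kg⁻¹·m⁻²·s³·A.
  Pa = N/m² (pressure = force per area),
      = kg·m⁻¹·s⁻².
  Combining: Wb³·C·V⁻¹·Pa = (kg³·m⁶·s⁻⁶·A⁻³) · (s·A) · (kg⁻¹·m⁻²·s³·A) · (kg·m⁻¹·s⁻²) = kg³·m³·s⁻⁴·A⁻¹.
Left is kg³·m³·s⁻⁵·A⁻²; right is kg³·m³·s⁻⁴·A⁻¹ — different.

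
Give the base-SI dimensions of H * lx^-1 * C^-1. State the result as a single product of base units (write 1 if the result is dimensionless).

kg·m⁴·s⁻³·A⁻³·cd⁻¹

H = Wb/A (inductance = flux per current),
    = kg·m²·s⁻²·A⁻².
lx = lm/m² (illuminance = luminous flux per area),
    = m⁻²·cd.
So lx⁻¹ = m²·cd⁻¹.
C = A·s = s·A (charge = current × time).
So C⁻¹ = s⁻¹·A⁻¹.
Combining: H·lx⁻¹·C⁻¹ = (kg·m²·s⁻²·A⁻²) · (m²·cd⁻¹) · (s⁻¹·A⁻¹) = kg·m⁴·s⁻³·A⁻³·cd⁻¹.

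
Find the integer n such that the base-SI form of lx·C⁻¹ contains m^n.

lx = m⁻²·cd.
C = s·A.
So C⁻¹ = s⁻¹·A⁻¹.
Combining: lx·C⁻¹ = (m⁻²·cd) · (s⁻¹·A⁻¹) = m⁻²·s⁻¹·A⁻¹·cd.
The exponent of m is -2.

-2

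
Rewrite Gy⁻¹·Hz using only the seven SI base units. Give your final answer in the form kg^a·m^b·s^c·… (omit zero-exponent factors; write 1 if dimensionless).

m⁻²·s

Gy = J/kg (absorbed dose = energy per mass),
    = m²·s⁻².
So Gy⁻¹ = m⁻²·s².
Hz = 1/s = s⁻¹ (frequency is cycles per second).
Combining: Gy⁻¹·Hz = (m⁻²·s²) · s⁻¹ = m⁻²·s.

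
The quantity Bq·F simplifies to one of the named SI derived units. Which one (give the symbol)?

S

Bq = 1/s = s⁻¹ (activity is decays per second).
F = C/V (capacitance = charge per voltage),
    = A·s/(kg·m²·s⁻³·A⁻¹) (substituting C and V),
    = kg⁻¹·m⁻²·s⁴·A².
Combining: Bq·F = s⁻¹ · (kg⁻¹·m⁻²·s⁴·A²) = kg⁻¹·m⁻²·s³·A².
kg⁻¹·m⁻²·s³·A² is the base-SI form of the siemens.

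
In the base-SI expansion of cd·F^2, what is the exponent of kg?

F = C/V (capacitance = charge per voltage),
    = A·s/(kg·m²·s⁻³·A⁻¹) (substituting C and V),
    = kg⁻¹·m⁻²·s⁴·A².
So F² = kg⁻²·m⁻⁴·s⁸·A⁴.
Combining: cd·F² = cd · (kg⁻²·m⁻⁴·s⁸·A⁴) = kg⁻²·m⁻⁴·s⁸·A⁴·cd.
The exponent of kg is -2.

-2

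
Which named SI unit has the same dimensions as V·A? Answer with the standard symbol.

V = W/A (potential = power per current),
    = kg·m²·s⁻³·A⁻¹.
Combining: V·A = (kg·m²·s⁻³·A⁻¹) · A = kg·m²·s⁻³.
kg·m²·s⁻³ is the base-SI form of the watt.

W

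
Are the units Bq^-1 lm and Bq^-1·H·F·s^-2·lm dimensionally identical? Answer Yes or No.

Yes

Left side:
  Bq = s⁻¹.
  So Bq⁻¹ = s.
  lm = cd.
  Combining: Bq⁻¹·lm = s · cd = s·cd.
Right side:
  Bq = s⁻¹.
  So Bq⁻¹ = s.
  H = kg·m²·s⁻²·A⁻².
  F = kg⁻¹·m⁻²·s⁴·A².
  lm = cd.
  Combining: Bq⁻¹·H·F·s⁻²·lm = s · (kg·m²·s⁻²·A⁻²) · (kg⁻¹·m⁻²·s⁴·A²) · s⁻² · cd = s·cd.
Both reduce to s·cd.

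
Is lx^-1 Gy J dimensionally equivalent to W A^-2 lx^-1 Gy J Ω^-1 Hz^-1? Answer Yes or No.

No

Left side:
  lx = lm/m² (illuminance = luminous flux per area),
      = m⁻²·cd.
  So lx⁻¹ = m²·cd⁻¹.
  Gy = J/kg (absorbed dose = energy per mass),
      = m²·s⁻².
  J = N·m (work = force × distance),
      = kg·m²·s⁻².
  Combining: lx⁻¹·Gy·J = (m²·cd⁻¹) · (m²·s⁻²) · (kg·m²·s⁻²) = kg·m⁶·s⁻⁴·cd⁻¹.
Right side:
  W = J/s (power = energy per time),
      = kg·m²·s⁻³.
  lx = lm/m² (illuminance = luminous flux per area),
      = m⁻²·cd.
  So lx⁻¹ = m²·cd⁻¹.
  Gy = J/kg (absorbed dose = energy per mass),
      = m²·s⁻².
  J = N·m (work = force × distance),
      = kg·m²·s⁻².
  Ω = V/A (resistance = voltage per current),
      = kg·m²·s⁻³·A⁻².
  So Ω⁻¹ = kg⁻¹·m⁻²·s³·A².
  Hz = 1/s = s⁻¹ (frequency is cycles per second).
  So Hz⁻¹ = s.
  Combining: W·A⁻²·lx⁻¹·Gy·J·Ω⁻¹·Hz⁻¹ = (kg·m²·s⁻³) · A⁻² · (m²·cd⁻¹) · (m²·s⁻²) · (kg·m²·s⁻²) · (kg⁻¹·m⁻²·s³·A²) · s = kg·m⁶·s⁻³·cd⁻¹.
Left is kg·m⁶·s⁻⁴·cd⁻¹; right is kg·m⁶·s⁻³·cd⁻¹ — different.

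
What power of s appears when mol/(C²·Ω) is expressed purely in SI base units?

1

C = A·s = s·A (charge = current × time).
So C⁻² = s⁻²·A⁻².
Ω = V/A (resistance = voltage per current),
    = kg·m²·s⁻³·A⁻².
So Ω⁻¹ = kg⁻¹·m⁻²·s³·A².
Combining: C⁻²·Ω⁻¹·mol = (s⁻²·A⁻²) · (kg⁻¹·m⁻²·s³·A²) · mol = kg⁻¹·m⁻²·s·mol.
The exponent of s is 1.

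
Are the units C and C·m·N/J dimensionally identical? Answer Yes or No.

Yes

Left side:
  C = s·A.
Right side:
  C = s·A.
  J = kg·m²·s⁻².
  So J⁻¹ = kg⁻¹·m⁻²·s².
  N = kg·m·s⁻².
  Combining: C·J⁻¹·m·N = (s·A) · (kg⁻¹·m⁻²·s²) · m · (kg·m·s⁻²) = s·A.
Both reduce to s·A.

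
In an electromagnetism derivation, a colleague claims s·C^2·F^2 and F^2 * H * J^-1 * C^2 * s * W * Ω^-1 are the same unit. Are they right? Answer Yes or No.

Yes

Left side:
  C = s·A.
  So C² = s²·A².
  F = kg⁻¹·m⁻²·s⁴·A².
  So F² = kg⁻²·m⁻⁴·s⁸·A⁴.
  Combining: s·C²·F² = s · (s²·A²) · (kg⁻²·m⁻⁴·s⁸·A⁴) = kg⁻²·m⁻⁴·s¹¹·A⁶.
Right side:
  F = C/V (capacitance = charge per voltage),
      = A·s/(kg·m²·s⁻³·A⁻¹) (substituting C and V),
      = kg⁻¹·m⁻²·s⁴·A².
  So F² = kg⁻²·m⁻⁴·s⁸·A⁴.
  H = Wb/A (inductance = flux per current),
      = kg·m²·s⁻²·A⁻².
  J = N·m (work = force × distance),
      = kg·m²·s⁻².
  So J⁻¹ = kg⁻¹·m⁻²·s².
  C = A·s = s·A (charge = current × time).
  So C² = s²·A².
  W = J/s (power = energy per time),
      = kg·m²·s⁻³.
  Ω = V/A (resistance = voltage per current),
      = kg·m²·s⁻³·A⁻².
  So Ω⁻¹ = kg⁻¹·m⁻²·s³·A².
  Combining: F²·H·J⁻¹·C²·s·W·Ω⁻¹ = (kg⁻²·m⁻⁴·s⁸·A⁴) · (kg·m²·s⁻²·A⁻²) · (kg⁻¹·m⁻²·s²) · (s²·A²) · s · (kg·m²·s⁻³) · (kg⁻¹·m⁻²·s³·A²) = kg⁻²·m⁻⁴·s¹¹·A⁶.
Both reduce to kg⁻²·m⁻⁴·s¹¹·A⁶.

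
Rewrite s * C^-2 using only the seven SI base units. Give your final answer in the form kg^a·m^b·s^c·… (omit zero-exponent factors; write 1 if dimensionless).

C = A·s = s·A (charge = current × time).
So C⁻² = s⁻²·A⁻².
Combining: s·C⁻² = s · (s⁻²·A⁻²) = s⁻¹·A⁻².

s⁻¹·A⁻²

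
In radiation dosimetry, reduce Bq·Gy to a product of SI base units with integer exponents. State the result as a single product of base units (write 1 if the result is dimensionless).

m²·s⁻³

Bq = 1/s = s⁻¹ (activity is decays per second).
Gy = J/kg (absorbed dose = energy per mass),
    = m²·s⁻².
Combining: Bq·Gy = s⁻¹ · (m²·s⁻²) = m²·s⁻³.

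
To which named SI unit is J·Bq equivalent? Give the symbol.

J = N·m (work = force × distance),
    = kg·m²·s⁻².
Bq = 1/s = s⁻¹ (activity is decays per second).
Combining: J·Bq = (kg·m²·s⁻²) · s⁻¹ = kg·m²·s⁻³.
kg·m²·s⁻³ is the base-SI form of the watt.

W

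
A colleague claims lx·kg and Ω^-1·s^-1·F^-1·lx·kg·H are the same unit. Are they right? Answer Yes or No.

Left side:
  lx = m⁻²·cd.
  Combining: lx·kg = (m⁻²·cd) · kg = kg·m⁻²·cd.
Right side:
  Ω = kg·m²·s⁻³·A⁻².
  So Ω⁻¹ = kg⁻¹·m⁻²·s³·A².
  F = kg⁻¹·m⁻²·s⁴·A².
  So F⁻¹ = kg·m²·s⁻⁴·A⁻².
  lx = m⁻²·cd.
  H = kg·m²·s⁻²·A⁻².
  Combining: Ω⁻¹·s⁻¹·F⁻¹·lx·kg·H = (kg⁻¹·m⁻²·s³·A²) · s⁻¹ · (kg·m²·s⁻⁴·A⁻²) · (m⁻²·cd) · kg · (kg·m²·s⁻²·A⁻²) = kg²·s⁻⁴·A⁻²·cd.
Left is kg·m⁻²·cd; right is kg²·s⁻⁴·A⁻²·cd — different.

No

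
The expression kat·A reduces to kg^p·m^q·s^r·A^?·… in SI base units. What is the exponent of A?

1

kat = mol/s = s⁻¹·mol (catalytic activity).
Combining: kat·A = (s⁻¹·mol) · A = s⁻¹·A·mol.
The exponent of A is 1.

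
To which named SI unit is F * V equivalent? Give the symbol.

F = C/V (capacitance = charge per voltage),
    = A·s/(kg·m²·s⁻³·A⁻¹) (substituting C and V),
    = kg⁻¹·m⁻²·s⁴·A².
V = W/A (potential = power per current),
    = kg·m²·s⁻³·A⁻¹.
Combining: F·V = (kg⁻¹·m⁻²·s⁴·A²) · (kg·m²·s⁻³·A⁻¹) = s·A.
s·A is the base-SI form of the coulomb.

C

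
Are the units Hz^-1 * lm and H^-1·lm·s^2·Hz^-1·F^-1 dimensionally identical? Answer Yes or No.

Yes

Left side:
  Hz = s⁻¹.
  So Hz⁻¹ = s.
  lm = cd.
  Combining: Hz⁻¹·lm = s · cd = s·cd.
Right side:
  H = Wb/A (inductance = flux per current),
      = kg·m²·s⁻²·A⁻².
  So H⁻¹ = kg⁻¹·m⁻²·s²·A².
  lm = cd·sr = cd (luminous flux; sr is dimensionless).
  Hz = 1/s = s⁻¹ (frequency is cycles per second).
  So Hz⁻¹ = s.
  F = C/V (capacitance = charge per voltage),
      = A·s/(kg·m²·s⁻³·A⁻¹) (substituting C and V),
      = kg⁻¹·m⁻²·s⁴·A².
  So F⁻¹ = kg·m²·s⁻⁴·A⁻².
  Combining: H⁻¹·lm·s²·Hz⁻¹·F⁻¹ = (kg⁻¹·m⁻²·s²·A²) · cd · s² · s · (kg·m²·s⁻⁴·A⁻²) = s·cd.
Both reduce to s·cd.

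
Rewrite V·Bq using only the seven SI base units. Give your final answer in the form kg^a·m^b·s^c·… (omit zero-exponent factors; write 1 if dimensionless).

V = kg·m²·s⁻³·A⁻¹.
Bq = s⁻¹.
Combining: V·Bq = (kg·m²·s⁻³·A⁻¹) · s⁻¹ = kg·m²·s⁻⁴·A⁻¹.

kg·m²·s⁻⁴·A⁻¹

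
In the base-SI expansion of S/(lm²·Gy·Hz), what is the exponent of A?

lm = cd.
So lm⁻² = cd⁻².
S = kg⁻¹·m⁻²·s³·A².
Gy = m²·s⁻².
So Gy⁻¹ = m⁻²·s².
Hz = s⁻¹.
So Hz⁻¹ = s.
Combining: lm⁻²·S·Gy⁻¹·Hz⁻¹ = cd⁻² · (kg⁻¹·m⁻²·s³·A²) · (m⁻²·s²) · s = kg⁻¹·m⁻⁴·s⁶·A²·cd⁻².
The exponent of A is 2.

2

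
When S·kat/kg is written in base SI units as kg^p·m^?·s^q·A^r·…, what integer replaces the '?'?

-2

S = kg⁻¹·m⁻²·s³·A².
kat = s⁻¹·mol.
Combining: S·kat·kg⁻¹ = (kg⁻¹·m⁻²·s³·A²) · (s⁻¹·mol) · kg⁻¹ = kg⁻²·m⁻²·s²·A²·mol.
The exponent of m is -2.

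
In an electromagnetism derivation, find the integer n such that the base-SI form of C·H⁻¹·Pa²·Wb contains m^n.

-2

C = A·s = s·A (charge = current × time).
H = Wb/A (inductance = flux per current),
    = kg·m²·s⁻²·A⁻².
So H⁻¹ = kg⁻¹·m⁻²·s²·A².
Pa = N/m² (pressure = force per area),
    = kg·m⁻¹·s⁻².
So Pa² = kg²·m⁻²·s⁻⁴.
Wb = V·s (flux: a volt is a weber per second),
    = kg·m²·s⁻²·A⁻¹.
Combining: C·H⁻¹·Pa²·Wb = (s·A) · (kg⁻¹·m⁻²·s²·A²) · (kg²·m⁻²·s⁻⁴) · (kg·m²·s⁻²·A⁻¹) = kg²·m⁻²·s⁻³·A².
The exponent of m is -2.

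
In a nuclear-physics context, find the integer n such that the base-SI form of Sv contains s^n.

-2

Sv = J/kg (equivalent dose = energy per mass),
    = m²·s⁻².
The exponent of s is -2.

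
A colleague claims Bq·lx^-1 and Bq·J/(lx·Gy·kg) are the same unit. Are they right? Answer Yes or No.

Left side:
  Bq = 1/s = s⁻¹ (activity is decays per second).
  lx = lm/m² (illuminance = luminous flux per area),
      = m⁻²·cd.
  So lx⁻¹ = m²·cd⁻¹.
  Combining: Bq·lx⁻¹ = s⁻¹ · (m²·cd⁻¹) = m²·s⁻¹·cd⁻¹.
Right side:
  lx = m⁻²·cd.
  So lx⁻¹ = m²·cd⁻¹.
  Bq = s⁻¹.
  Gy = m²·s⁻².
  So Gy⁻¹ = m⁻²·s².
  J = kg·m²·s⁻².
  Combining: lx⁻¹·Bq·Gy⁻¹·kg⁻¹·J = (m²·cd⁻¹) · s⁻¹ · (m⁻²·s²) · kg⁻¹ · (kg·m²·s⁻²) = m²·s⁻¹·cd⁻¹.
Both reduce to m²·s⁻¹·cd⁻¹.

Yes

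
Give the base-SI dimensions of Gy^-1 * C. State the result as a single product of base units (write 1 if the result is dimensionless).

m⁻²·s³·A

Gy = m²·s⁻².
So Gy⁻¹ = m⁻²·s².
C = s·A.
Combining: Gy⁻¹·C = (m⁻²·s²) · (s·A) = m⁻²·s³·A.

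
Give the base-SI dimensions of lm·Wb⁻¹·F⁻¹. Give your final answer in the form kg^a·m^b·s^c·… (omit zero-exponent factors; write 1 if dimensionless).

lm = cd·sr = cd (luminous flux; sr is dimensionless).
Wb = V·s (flux: a volt is a weber per second),
    = kg·m²·s⁻²·A⁻¹.
So Wb⁻¹ = kg⁻¹·m⁻²·s²·A.
F = C/V (capacitance = charge per voltage),
    = A·s/(kg·m²·s⁻³·A⁻¹) (substituting C and V),
    = kg⁻¹·m⁻²·s⁴·A².
So F⁻¹ = kg·m²·s⁻⁴·A⁻².
Combining: lm·Wb⁻¹·F⁻¹ = cd · (kg⁻¹·m⁻²·s²·A) · (kg·m²·s⁻⁴·A⁻²) = s⁻²·A⁻¹·cd.

s⁻²·A⁻¹·cd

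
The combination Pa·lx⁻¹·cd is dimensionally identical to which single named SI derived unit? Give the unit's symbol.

N

Pa = N/m² (pressure = force per area),
    = kg·m⁻¹·s⁻².
lx = lm/m² (illuminance = luminous flux per area),
    = m⁻²·cd.
So lx⁻¹ = m²·cd⁻¹.
Combining: Pa·lx⁻¹·cd = (kg·m⁻¹·s⁻²) · (m²·cd⁻¹) · cd = kg·m·s⁻².
kg·m·s⁻² is the base-SI form of the newton.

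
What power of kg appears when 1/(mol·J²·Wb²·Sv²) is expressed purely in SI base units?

-4

J = kg·m²·s⁻².
So J⁻² = kg⁻²·m⁻⁴·s⁴.
Wb = kg·m²·s⁻²·A⁻¹.
So Wb⁻² = kg⁻²·m⁻⁴·s⁴·A².
Sv = m²·s⁻².
So Sv⁻² = m⁻⁴·s⁴.
Combining: mol⁻¹·J⁻²·Wb⁻²·Sv⁻² = mol⁻¹ · (kg⁻²·m⁻⁴·s⁴) · (kg⁻²·m⁻⁴·s⁴·A²) · (m⁻⁴·s⁴) = kg⁻⁴·m⁻¹²·s¹²·A²·mol⁻¹.
The exponent of kg is -4.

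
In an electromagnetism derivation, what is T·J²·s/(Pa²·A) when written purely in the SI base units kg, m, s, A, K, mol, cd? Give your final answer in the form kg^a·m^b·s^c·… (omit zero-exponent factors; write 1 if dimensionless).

Pa = N/m² (pressure = force per area),
    = kg·m⁻¹·s⁻².
So Pa⁻² = kg⁻²·m²·s⁴.
T = Wb/m² (flux density = flux per area),
    = kg·s⁻²·A⁻¹.
J = N·m (work = force × distance),
    = kg·m²·s⁻².
So J² = kg²·m⁴·s⁻⁴.
Combining: Pa⁻²·T·A⁻¹·J²·s = (kg⁻²·m²·s⁴) · (kg·s⁻²·A⁻¹) · A⁻¹ · (kg²·m⁴·s⁻⁴) · s = kg·m⁶·s⁻¹·A⁻².

kg·m⁶·s⁻¹·A⁻²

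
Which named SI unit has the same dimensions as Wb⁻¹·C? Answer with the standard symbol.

S

Wb = kg·m²·s⁻²·A⁻¹.
So Wb⁻¹ = kg⁻¹·m⁻²·s²·A.
C = s·A.
Combining: Wb⁻¹·C = (kg⁻¹·m⁻²·s²·A) · (s·A) = kg⁻¹·m⁻²·s³·A².
kg⁻¹·m⁻²·s³·A² is the base-SI form of the siemens.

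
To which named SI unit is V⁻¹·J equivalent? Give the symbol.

V = W/A (potential = power per current),
    = kg·m²·s⁻³·A⁻¹.
So V⁻¹ = kg⁻¹·m⁻²·s³·A.
J = N·m (work = force × distance),
    = kg·m²·s⁻².
Combining: V⁻¹·J = (kg⁻¹·m⁻²·s³·A) · (kg·m²·s⁻²) = s·A.
s·A is the base-SI form of the coulomb.

C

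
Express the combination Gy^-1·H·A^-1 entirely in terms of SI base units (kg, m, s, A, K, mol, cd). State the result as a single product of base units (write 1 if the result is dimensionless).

kg·A⁻³

Gy = J/kg (absorbed dose = energy per mass),
    = m²·s⁻².
So Gy⁻¹ = m⁻²·s².
H = Wb/A (inductance = flux per current),
    = kg·m²·s⁻²·A⁻².
Combining: Gy⁻¹·H·A⁻¹ = (m⁻²·s²) · (kg·m²·s⁻²·A⁻²) · A⁻¹ = kg·A⁻³.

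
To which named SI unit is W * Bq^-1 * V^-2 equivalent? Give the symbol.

F

W = J/s (power = energy per time),
    = kg·m²·s⁻³.
Bq = 1/s = s⁻¹ (activity is decays per second).
So Bq⁻¹ = s.
V = W/A (potential = power per current),
    = kg·m²·s⁻³·A⁻¹.
So V⁻² = kg⁻²·m⁻⁴·s⁶·A².
Combining: W·Bq⁻¹·V⁻² = (kg·m²·s⁻³) · s · (kg⁻²·m⁻⁴·s⁶·A²) = kg⁻¹·m⁻²·s⁴·A².
kg⁻¹·m⁻²·s⁴·A² is the base-SI form of the farad.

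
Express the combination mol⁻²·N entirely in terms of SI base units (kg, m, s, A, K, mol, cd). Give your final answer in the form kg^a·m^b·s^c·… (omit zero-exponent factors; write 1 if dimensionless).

N = kg·m/s² = kg·m·s⁻² (force = mass × acceleration).
Combining: mol⁻²·N = mol⁻² · (kg·m·s⁻²) = kg·m·s⁻²·mol⁻².

kg·m·s⁻²·mol⁻²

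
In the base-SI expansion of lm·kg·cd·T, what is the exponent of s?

lm = cd.
T = kg·s⁻²·A⁻¹.
Combining: lm·kg·cd·T = cd · kg · cd · (kg·s⁻²·A⁻¹) = kg²·s⁻²·A⁻¹·cd².
The exponent of s is -2.

-2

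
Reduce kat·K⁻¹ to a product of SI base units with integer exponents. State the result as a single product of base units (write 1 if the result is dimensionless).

kat = s⁻¹·mol.
Combining: kat·K⁻¹ = (s⁻¹·mol) · K⁻¹ = s⁻¹·K⁻¹·mol.

s⁻¹·K⁻¹·mol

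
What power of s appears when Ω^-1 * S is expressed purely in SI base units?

Ω = kg·m²·s⁻³·A⁻².
So Ω⁻¹ = kg⁻¹·m⁻²·s³·A².
S = kg⁻¹·m⁻²·s³·A².
Combining: Ω⁻¹·S = (kg⁻¹·m⁻²·s³·A²) · (kg⁻¹·m⁻²·s³·A²) = kg⁻²·m⁻⁴·s⁶·A⁴.
The exponent of s is 6.

6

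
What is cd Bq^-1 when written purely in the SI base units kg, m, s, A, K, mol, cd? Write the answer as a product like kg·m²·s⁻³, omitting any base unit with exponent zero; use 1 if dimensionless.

s·cd

Bq = 1/s = s⁻¹ (activity is decays per second).
So Bq⁻¹ = s.
Combining: cd·Bq⁻¹ = cd · s = s·cd.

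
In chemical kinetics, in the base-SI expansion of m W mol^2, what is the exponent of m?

W = kg·m²·s⁻³.
Combining: m·W·mol² = m · (kg·m²·s⁻³) · mol² = kg·m³·s⁻³·mol².
The exponent of m is 3.

3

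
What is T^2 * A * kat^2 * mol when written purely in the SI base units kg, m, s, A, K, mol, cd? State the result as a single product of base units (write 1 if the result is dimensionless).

T = Wb/m² (flux density = flux per area),
    = kg·s⁻²·A⁻¹.
So T² = kg²·s⁻⁴·A⁻².
kat = mol/s = s⁻¹·mol (catalytic activity).
So kat² = s⁻²·mol².
Combining: T²·A·kat²·mol = (kg²·s⁻⁴·A⁻²) · A · (s⁻²·mol²) · mol = kg²·s⁻⁶·A⁻¹·mol³.

kg²·s⁻⁶·A⁻¹·mol³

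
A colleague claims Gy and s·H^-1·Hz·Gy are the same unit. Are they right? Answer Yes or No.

Left side:
  Gy = m²·s⁻².
Right side:
  H = kg·m²·s⁻²·A⁻².
  So H⁻¹ = kg⁻¹·m⁻²·s²·A².
  Hz = s⁻¹.
  Gy = m²·s⁻².
  Combining: s·H⁻¹·Hz·Gy = s · (kg⁻¹·m⁻²·s²·A²) · s⁻¹ · (m²·s⁻²) = kg⁻¹·A².
Left is m²·s⁻²; right is kg⁻¹·A² — different.

No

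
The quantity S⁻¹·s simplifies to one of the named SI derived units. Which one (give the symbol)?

H

S = 1/Ω (conductance is reciprocal resistance),
    = kg⁻¹·m⁻²·s³·A².
So S⁻¹ = kg·m²·s⁻³·A⁻².
Combining: S⁻¹·s = (kg·m²·s⁻³·A⁻²) · s = kg·m²·s⁻²·A⁻².
kg·m²·s⁻²·A⁻² is the base-SI form of the henry.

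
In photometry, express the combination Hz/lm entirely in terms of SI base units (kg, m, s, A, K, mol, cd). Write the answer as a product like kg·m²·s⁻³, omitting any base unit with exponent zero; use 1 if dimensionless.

s⁻¹·cd⁻¹

lm = cd·sr = cd (luminous flux; sr is dimensionless).
So lm⁻¹ = cd⁻¹.
Hz = 1/s = s⁻¹ (frequency is cycles per second).
Combining: lm⁻¹·Hz = cd⁻¹ · s⁻¹ = s⁻¹·cd⁻¹.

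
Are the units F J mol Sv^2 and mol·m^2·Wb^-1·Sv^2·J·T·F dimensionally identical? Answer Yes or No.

Left side:
  F = kg⁻¹·m⁻²·s⁴·A².
  J = kg·m²·s⁻².
  Sv = m²·s⁻².
  So Sv² = m⁴·s⁻⁴.
  Combining: F·J·mol·Sv² = (kg⁻¹·m⁻²·s⁴·A²) · (kg·m²·s⁻²) · mol · (m⁴·s⁻⁴) = m⁴·s⁻²·A²·mol.
Right side:
  Wb = kg·m²·s⁻²·A⁻¹.
  So Wb⁻¹ = kg⁻¹·m⁻²·s²·A.
  Sv = m²·s⁻².
  So Sv² = m⁴·s⁻⁴.
  J = kg·m²·s⁻².
  T = kg·s⁻²·A⁻¹.
  F = kg⁻¹·m⁻²·s⁴·A².
  Combining: mol·m²·Wb⁻¹·Sv²·J·T·F = mol · m² · (kg⁻¹·m⁻²·s²·A) · (m⁴·s⁻⁴) · (kg·m²·s⁻²) · (kg·s⁻²·A⁻¹) · (kg⁻¹·m⁻²·s⁴·A²) = m⁴·s⁻²·A²·mol.
Both reduce to m⁴·s⁻²·A²·mol.

Yes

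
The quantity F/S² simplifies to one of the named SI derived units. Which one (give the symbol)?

H

F = kg⁻¹·m⁻²·s⁴·A².
S = kg⁻¹·m⁻²·s³·A².
So S⁻² = kg²·m⁴·s⁻⁶·A⁻⁴.
Combining: F·S⁻² = (kg⁻¹·m⁻²·s⁴·A²) · (kg²·m⁴·s⁻⁶·A⁻⁴) = kg·m²·s⁻²·A⁻².
kg·m²·s⁻²·A⁻² is the base-SI form of the henry.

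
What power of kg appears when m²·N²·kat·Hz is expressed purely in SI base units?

N = kg·m·s⁻².
So N² = kg²·m²·s⁻⁴.
kat = s⁻¹·mol.
Hz = s⁻¹.
Combining: m²·N²·kat·Hz = m² · (kg²·m²·s⁻⁴) · (s⁻¹·mol) · s⁻¹ = kg²·m⁴·s⁻⁶·mol.
The exponent of kg is 2.

2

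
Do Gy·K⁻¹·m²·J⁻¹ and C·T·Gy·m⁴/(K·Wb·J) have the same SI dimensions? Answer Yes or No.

No

Left side:
  Gy = J/kg (absorbed dose = energy per mass),
      = m²·s⁻².
  J = N·m (work = force × distance),
      = kg·m²·s⁻².
  So J⁻¹ = kg⁻¹·m⁻²·s².
  Combining: Gy·K⁻¹·m²·J⁻¹ = (m²·s⁻²) · K⁻¹ · m² · (kg⁻¹·m⁻²·s²) = kg⁻¹·m²·K⁻¹.
Right side:
  C = s·A.
  T = kg·s⁻²·A⁻¹.
  Gy = m²·s⁻².
  Wb = kg·m²·s⁻²·A⁻¹.
  So Wb⁻¹ = kg⁻¹·m⁻²·s²·A.
  J = kg·m²·s⁻².
  So J⁻¹ = kg⁻¹·m⁻²·s².
  Combining: C·K⁻¹·T·Gy·m⁴·Wb⁻¹·J⁻¹ = (s·A) · K⁻¹ · (kg·s⁻²·A⁻¹) · (m²·s⁻²) · m⁴ · (kg⁻¹·m⁻²·s²·A) · (kg⁻¹·m⁻²·s²) = kg⁻¹·m²·s·A·K⁻¹.
Left is kg⁻¹·m²·K⁻¹; right is kg⁻¹·m²·s·A·K⁻¹ — different.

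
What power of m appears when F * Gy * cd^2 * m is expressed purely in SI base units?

F = kg⁻¹·m⁻²·s⁴·A².
Gy = m²·s⁻².
Combining: F·Gy·cd²·m = (kg⁻¹·m⁻²·s⁴·A²) · (m²·s⁻²) · cd² · m = kg⁻¹·m·s²·A²·cd².
The exponent of m is 1.

1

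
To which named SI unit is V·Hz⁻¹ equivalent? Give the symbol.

Wb

V = W/A (potential = power per current),
    = kg·m²·s⁻³·A⁻¹.
Hz = 1/s = s⁻¹ (frequency is cycles per second).
So Hz⁻¹ = s.
Combining: V·Hz⁻¹ = (kg·m²·s⁻³·A⁻¹) · s = kg·m²·s⁻²·A⁻¹.
kg·m²·s⁻²·A⁻¹ is the base-SI form of the weber.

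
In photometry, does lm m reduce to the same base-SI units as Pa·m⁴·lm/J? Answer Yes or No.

Yes

Left side:
  lm = cd.
  Combining: lm·m = cd · m = m·cd.
Right side:
  Pa = N/m² (pressure = force per area),
      = kg·m⁻¹·s⁻².
  J = N·m (work = force × distance),
      = kg·m²·s⁻².
  So J⁻¹ = kg⁻¹·m⁻²·s².
  lm = cd·sr = cd (luminous flux; sr is dimensionless).
  Combining: Pa·m⁴·J⁻¹·lm = (kg·m⁻¹·s⁻²) · m⁴ · (kg⁻¹·m⁻²·s²) · cd = m·cd.
Both reduce to m·cd.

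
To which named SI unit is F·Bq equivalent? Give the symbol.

S

F = C/V (capacitance = charge per voltage),
    = A·s/(kg·m²·s⁻³·A⁻¹) (substituting C and V),
    = kg⁻¹·m⁻²·s⁴·A².
Bq = 1/s = s⁻¹ (activity is decays per second).
Combining: F·Bq = (kg⁻¹·m⁻²·s⁴·A²) · s⁻¹ = kg⁻¹·m⁻²·s³·A².
kg⁻¹·m⁻²·s³·A² is the base-SI form of the siemens.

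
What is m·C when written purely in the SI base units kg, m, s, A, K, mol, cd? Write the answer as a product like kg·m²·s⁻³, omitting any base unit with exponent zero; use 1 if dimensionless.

C = A·s = s·A (charge = current × time).
Combining: m·C = m · (s·A) = m·s·A.

m·s·A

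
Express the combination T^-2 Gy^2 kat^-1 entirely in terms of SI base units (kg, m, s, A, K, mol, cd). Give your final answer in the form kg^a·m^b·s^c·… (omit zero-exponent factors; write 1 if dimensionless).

kg⁻²·m⁴·s·A²·mol⁻¹

T = Wb/m² (flux density = flux per area),
    = kg·s⁻²·A⁻¹.
So T⁻² = kg⁻²·s⁴·A².
Gy = J/kg (absorbed dose = energy per mass),
    = m²·s⁻².
So Gy² = m⁴·s⁻⁴.
kat = mol/s = s⁻¹·mol (catalytic activity).
So kat⁻¹ = s·mol⁻¹.
Combining: T⁻²·Gy²·kat⁻¹ = (kg⁻²·s⁴·A²) · (m⁴·s⁻⁴) · (s·mol⁻¹) = kg⁻²·m⁴·s·A²·mol⁻¹.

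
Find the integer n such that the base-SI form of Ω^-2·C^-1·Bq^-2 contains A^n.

3

Ω = V/A (resistance = voltage per current),
    = kg·m²·s⁻³·A⁻².
So Ω⁻² = kg⁻²·m⁻⁴·s⁶·A⁴.
C = A·s = s·A (charge = current × time).
So C⁻¹ = s⁻¹·A⁻¹.
Bq = 1/s = s⁻¹ (activity is decays per second).
So Bq⁻² = s².
Combining: Ω⁻²·C⁻¹·Bq⁻² = (kg⁻²·m⁻⁴·s⁶·A⁴) · (s⁻¹·A⁻¹) · s² = kg⁻²·m⁻⁴·s⁷·A³.
The exponent of A is 3.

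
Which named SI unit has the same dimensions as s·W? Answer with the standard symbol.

J

W = J/s (power = energy per time),
    = kg·m²·s⁻³.
Combining: s·W = s · (kg·m²·s⁻³) = kg·m²·s⁻².
kg·m²·s⁻² is the base-SI form of the joule.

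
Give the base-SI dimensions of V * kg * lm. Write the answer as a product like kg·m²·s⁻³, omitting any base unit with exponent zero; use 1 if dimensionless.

V = W/A (potential = power per current),
    = kg·m²·s⁻³·A⁻¹.
lm = cd·sr = cd (luminous flux; sr is dimensionless).
Combining: V·kg·lm = (kg·m²·s⁻³·A⁻¹) · kg · cd = kg²·m²·s⁻³·A⁻¹·cd.

kg²·m²·s⁻³·A⁻¹·cd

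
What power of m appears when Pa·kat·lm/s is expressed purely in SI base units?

Pa = kg·m⁻¹·s⁻².
kat = s⁻¹·mol.
lm = cd.
Combining: Pa·s⁻¹·kat·lm = (kg·m⁻¹·s⁻²) · s⁻¹ · (s⁻¹·mol) · cd = kg·m⁻¹·s⁻⁴·mol·cd.
The exponent of m is -1.

-1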